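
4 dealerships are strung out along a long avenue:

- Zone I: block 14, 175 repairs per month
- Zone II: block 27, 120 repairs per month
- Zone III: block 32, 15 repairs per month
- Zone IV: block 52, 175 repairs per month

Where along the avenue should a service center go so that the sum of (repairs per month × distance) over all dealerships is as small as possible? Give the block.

For a sum of weighted absolute distances on a line, the optimum is the weighted median (not the mean). Total weight W = 485; half-weight = 242.5.
Sort by position and accumulate weight:
  block 14 (Zone I, w=175) → cum 175
  block 27 (Zone II, w=120) → cum 295  ≥ 242.5 → median here
  block 32 (Zone III, w=15) → cum 310
  block 52 (Zone IV, w=175) → cum 485
Optimal location: block 27.

x = 27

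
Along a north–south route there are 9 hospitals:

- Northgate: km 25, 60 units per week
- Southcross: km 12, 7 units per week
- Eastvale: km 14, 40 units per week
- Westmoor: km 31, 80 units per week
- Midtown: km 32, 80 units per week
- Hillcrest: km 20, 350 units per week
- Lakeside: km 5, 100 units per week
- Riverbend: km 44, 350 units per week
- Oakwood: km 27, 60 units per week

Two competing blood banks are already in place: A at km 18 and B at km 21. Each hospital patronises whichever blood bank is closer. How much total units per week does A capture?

147

The indifferent point is the midpoint (18+21)/2 = 19.5; hospitals left of it (closer to A at 18) go to A, those right go to B.
  Lakeside at 5 (w=100) → A
  Southcross at 12 (w=7) → A
  Eastvale at 14 (w=40) → A
  Hillcrest at 20 (w=350) → B
  Northgate at 25 (w=60) → B
  Oakwood at 27 (w=60) → B
  Westmoor at 31 (w=80) → B
  Midtown at 32 (w=80) → B
  Riverbend at 44 (w=350) → B
A captures 147; B captures 980.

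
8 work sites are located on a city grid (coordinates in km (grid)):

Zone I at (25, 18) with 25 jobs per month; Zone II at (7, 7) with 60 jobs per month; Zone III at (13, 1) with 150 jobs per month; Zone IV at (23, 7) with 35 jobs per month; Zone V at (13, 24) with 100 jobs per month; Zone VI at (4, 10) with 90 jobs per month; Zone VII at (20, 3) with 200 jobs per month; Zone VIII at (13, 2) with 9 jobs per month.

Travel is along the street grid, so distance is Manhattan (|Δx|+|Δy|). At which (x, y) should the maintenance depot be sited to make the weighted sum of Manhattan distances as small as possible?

(13, 3)

Manhattan distance separates: Σwᵢ(|x−xᵢ|+|y−yᵢ|) = Σwᵢ|x−xᵢ| + Σwᵢ|y−yᵢ|, so x and y are optimised independently as 1-D weighted medians.
Total weight W = 669; half = 334.5.
x-coordinate, sorted with cumulative weight:
  x=4 (Zone VI, w=90) cum 90
  x=7 (Zone II, w=60) cum 150
  x=13 (Zone III, w=150) cum 300
  x=13 (Zone V, w=100) cum 400  ← median
  x=13 (Zone VIII, w=9) cum 409
  x=20 (Zone VII, w=200) cum 609
  x=23 (Zone IV, w=35) cum 644
  x=25 (Zone I, w=25) cum 669
⇒ x* = 13
y-coordinate, sorted with cumulative weight:
  y=1 (Zone III, w=150) cum 150
  y=2 (Zone VIII, w=9) cum 159
  y=3 (Zone VII, w=200) cum 359  ← median
  y=7 (Zone II, w=60) cum 419
  y=7 (Zone IV, w=35) cum 454
  y=10 (Zone VI, w=90) cum 544
  y=18 (Zone I, w=25) cum 569
  y=24 (Zone V, w=100) cum 669
⇒ y* = 3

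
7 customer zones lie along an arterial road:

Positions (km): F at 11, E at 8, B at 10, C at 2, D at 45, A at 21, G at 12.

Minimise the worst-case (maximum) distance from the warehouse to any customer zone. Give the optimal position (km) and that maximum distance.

location 23.5, max distance 21.5

The 1-center on a line is the midpoint of the two extreme points: leftmost at 2, rightmost at 45.
Optimal location = (2 + 45)/2 = 23.5; maximum distance = (45 − 2)/2 = 21.5.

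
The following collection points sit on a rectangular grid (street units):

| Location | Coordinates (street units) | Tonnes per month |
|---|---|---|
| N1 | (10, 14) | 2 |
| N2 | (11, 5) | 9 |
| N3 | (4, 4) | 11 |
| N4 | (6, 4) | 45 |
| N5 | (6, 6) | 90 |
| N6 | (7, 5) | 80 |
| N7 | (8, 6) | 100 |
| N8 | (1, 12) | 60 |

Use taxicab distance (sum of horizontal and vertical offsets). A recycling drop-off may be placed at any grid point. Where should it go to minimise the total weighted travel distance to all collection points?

Manhattan distance separates: Σwᵢ(|x−xᵢ|+|y−yᵢ|) = Σwᵢ|x−xᵢ| + Σwᵢ|y−yᵢ|, so x and y are optimised independently as 1-D weighted medians.
Total weight W = 397; half = 198.5.
x-coordinate, sorted with cumulative weight:
  x=1 (N8, w=60) cum 60
  x=4 (N3, w=11) cum 71
  x=6 (N4, w=45) cum 116
  x=6 (N5, w=90) cum 206  ← median
  x=7 (N6, w=80) cum 286
  x=8 (N7, w=100) cum 386
  x=10 (N1, w=2) cum 388
  x=11 (N2, w=9) cum 397
⇒ x* = 6
y-coordinate, sorted with cumulative weight:
  y=4 (N3, w=11) cum 11
  y=4 (N4, w=45) cum 56
  y=5 (N2, w=9) cum 65
  y=5 (N6, w=80) cum 145
  y=6 (N5, w=90) cum 235  ← median
  y=6 (N7, w=100) cum 335
  y=12 (N8, w=60) cum 395
  y=14 (N1, w=2) cum 397
⇒ y* = 6

(6, 6)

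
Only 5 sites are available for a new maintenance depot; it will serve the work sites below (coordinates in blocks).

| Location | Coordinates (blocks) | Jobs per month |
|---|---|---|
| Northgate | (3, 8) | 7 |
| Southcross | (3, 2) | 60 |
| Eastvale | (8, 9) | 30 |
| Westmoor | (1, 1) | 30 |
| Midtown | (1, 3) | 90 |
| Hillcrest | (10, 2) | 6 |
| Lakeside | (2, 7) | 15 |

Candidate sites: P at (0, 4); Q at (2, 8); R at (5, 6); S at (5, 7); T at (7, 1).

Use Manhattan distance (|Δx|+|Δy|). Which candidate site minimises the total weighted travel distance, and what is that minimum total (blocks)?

Total weighted distance at each candidate:
  P (0, 4): total = 1186
  Q (2, 8): total = 1516
  R (5, 6): total = 1582
  S (5, 7): total = 1716
  T (7, 1): total = 1736
Minimum is at P with total 1186 blocks.

P, total 1186 blocks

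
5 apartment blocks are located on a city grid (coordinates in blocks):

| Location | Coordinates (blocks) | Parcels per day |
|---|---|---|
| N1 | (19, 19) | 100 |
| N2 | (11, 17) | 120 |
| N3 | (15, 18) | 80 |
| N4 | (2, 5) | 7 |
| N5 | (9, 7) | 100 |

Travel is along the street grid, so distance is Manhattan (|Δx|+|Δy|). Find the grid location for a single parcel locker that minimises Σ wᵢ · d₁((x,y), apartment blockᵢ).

Manhattan distance separates: Σwᵢ(|x−xᵢ|+|y−yᵢ|) = Σwᵢ|x−xᵢ| + Σwᵢ|y−yᵢ|, so x and y are optimised independently as 1-D weighted medians.
Total weight W = 407; half = 203.5.
x-coordinate, sorted with cumulative weight:
  x=2 (N4, w=7) cum 7
  x=9 (N5, w=100) cum 107
  x=11 (N2, w=120) cum 227  ← median
  x=15 (N3, w=80) cum 307
  x=19 (N1, w=100) cum 407
⇒ x* = 11
y-coordinate, sorted with cumulative weight:
  y=5 (N4, w=7) cum 7
  y=7 (N5, w=100) cum 107
  y=17 (N2, w=120) cum 227  ← median
  y=18 (N3, w=80) cum 307
  y=19 (N1, w=100) cum 407
⇒ y* = 17

(11, 17)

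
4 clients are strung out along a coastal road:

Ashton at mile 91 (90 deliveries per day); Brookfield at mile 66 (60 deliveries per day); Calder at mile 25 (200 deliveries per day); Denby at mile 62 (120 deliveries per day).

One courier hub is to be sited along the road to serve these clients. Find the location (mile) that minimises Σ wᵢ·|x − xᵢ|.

x = 62

For a sum of weighted absolute distances on a line, the optimum is the weighted median (not the mean). Total weight W = 470; half-weight = 235.
Sort by position and accumulate weight:
  mile 25 (Calder, w=200) → cum 200
  mile 62 (Denby, w=120) → cum 320  ≥ 235 → median here
  mile 66 (Brookfield, w=60) → cum 380
  mile 91 (Ashton, w=90) → cum 470
Optimal location: mile 62.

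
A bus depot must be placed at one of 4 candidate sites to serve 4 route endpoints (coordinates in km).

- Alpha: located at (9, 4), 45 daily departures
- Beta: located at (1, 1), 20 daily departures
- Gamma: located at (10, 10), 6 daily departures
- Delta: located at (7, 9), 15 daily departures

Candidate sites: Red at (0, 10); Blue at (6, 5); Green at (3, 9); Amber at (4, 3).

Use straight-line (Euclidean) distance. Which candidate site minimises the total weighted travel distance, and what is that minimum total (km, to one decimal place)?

Blue, total 370.6 km

Total weighted distance at each candidate:
  Red (0, 10): total = 833.9
  Blue (6, 5): total = 370.6
  Green (3, 9): total = 618.8
  Amber (4, 3): total = 457.5
Minimum is at Blue with total 370.6 km.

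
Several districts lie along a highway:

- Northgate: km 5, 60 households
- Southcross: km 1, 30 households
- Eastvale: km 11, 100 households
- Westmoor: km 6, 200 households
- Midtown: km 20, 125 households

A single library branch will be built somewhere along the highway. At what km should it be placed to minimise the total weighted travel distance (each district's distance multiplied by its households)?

For a sum of weighted absolute distances on a line, the optimum is the weighted median (not the mean). Total weight W = 515; half-weight = 257.5.
Sort by position and accumulate weight:
  km 1 (Southcross, w=30) → cum 30
  km 5 (Northgate, w=60) → cum 90
  km 6 (Westmoor, w=200) → cum 290  ≥ 257.5 → median here
  km 11 (Eastvale, w=100) → cum 390
  km 20 (Midtown, w=125) → cum 515
Optimal location: km 6.

x = 6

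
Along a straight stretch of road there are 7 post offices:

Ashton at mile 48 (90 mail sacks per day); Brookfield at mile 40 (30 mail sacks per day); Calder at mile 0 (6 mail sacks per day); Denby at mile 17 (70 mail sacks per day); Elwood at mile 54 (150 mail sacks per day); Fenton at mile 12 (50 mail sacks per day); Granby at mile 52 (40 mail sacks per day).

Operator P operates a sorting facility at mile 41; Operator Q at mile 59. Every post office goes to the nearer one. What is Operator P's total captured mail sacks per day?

246

The indifferent point is the midpoint (41+59)/2 = 50; post offices left of it (closer to Operator P at 41) go to Operator P, those right go to Operator Q.
  Calder at 0 (w=6) → Operator P
  Fenton at 12 (w=50) → Operator P
  Denby at 17 (w=70) → Operator P
  Brookfield at 40 (w=30) → Operator P
  Ashton at 48 (w=90) → Operator P
  Granby at 52 (w=40) → Operator Q
  Elwood at 54 (w=150) → Operator Q
Operator P captures 246; Operator Q captures 190.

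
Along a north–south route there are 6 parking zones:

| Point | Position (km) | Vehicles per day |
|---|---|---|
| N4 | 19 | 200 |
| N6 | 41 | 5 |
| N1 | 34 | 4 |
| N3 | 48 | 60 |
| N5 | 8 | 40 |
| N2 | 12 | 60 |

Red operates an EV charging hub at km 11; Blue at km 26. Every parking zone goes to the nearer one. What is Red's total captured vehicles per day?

The indifferent point is the midpoint (11+26)/2 = 18.5; parking zones left of it (closer to Red at 11) go to Red, those right go to Blue.
  N5 at 8 (w=40) → Red
  N2 at 12 (w=60) → Red
  N4 at 19 (w=200) → Blue
  N1 at 34 (w=4) → Blue
  N6 at 41 (w=5) → Blue
  N3 at 48 (w=60) → Blue
Red captures 100; Blue captures 269.

100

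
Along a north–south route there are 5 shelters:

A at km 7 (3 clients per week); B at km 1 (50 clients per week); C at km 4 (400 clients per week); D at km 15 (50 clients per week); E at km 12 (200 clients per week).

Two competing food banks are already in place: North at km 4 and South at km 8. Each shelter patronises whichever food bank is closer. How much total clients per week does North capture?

The indifferent point is the midpoint (4+8)/2 = 6; shelters left of it (closer to North at 4) go to North, those right go to South.
  B at 1 (w=50) → North
  C at 4 (w=400) → North
  A at 7 (w=3) → South
  E at 12 (w=200) → South
  D at 15 (w=50) → South
North captures 450; South captures 253.

450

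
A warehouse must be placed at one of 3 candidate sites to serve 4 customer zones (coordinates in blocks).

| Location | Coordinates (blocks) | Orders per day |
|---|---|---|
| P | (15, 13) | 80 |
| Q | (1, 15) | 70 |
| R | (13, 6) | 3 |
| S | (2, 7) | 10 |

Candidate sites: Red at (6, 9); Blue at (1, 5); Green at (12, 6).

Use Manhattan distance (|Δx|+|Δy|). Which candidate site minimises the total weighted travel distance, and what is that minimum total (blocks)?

Red, total 1900 blocks

Total weighted distance at each candidate:
  Red (6, 9): total = 1900
  Blue (1, 5): total = 2529
  Green (12, 6): total = 2313
Minimum is at Red with total 1900 blocks.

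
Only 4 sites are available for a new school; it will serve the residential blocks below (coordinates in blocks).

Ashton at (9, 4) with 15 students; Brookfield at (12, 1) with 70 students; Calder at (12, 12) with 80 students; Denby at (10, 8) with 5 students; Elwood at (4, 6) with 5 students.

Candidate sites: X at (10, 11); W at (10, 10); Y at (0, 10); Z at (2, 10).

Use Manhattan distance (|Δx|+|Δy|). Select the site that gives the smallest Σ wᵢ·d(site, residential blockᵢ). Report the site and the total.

W, total 1255 blocks

Total weighted distance at each candidate:
  X (10, 11): total = 1270
  W (10, 10): total = 1255
  Y (0, 10): total = 2915
  Z (2, 10): total = 2565
Minimum is at W with total 1255 blocks.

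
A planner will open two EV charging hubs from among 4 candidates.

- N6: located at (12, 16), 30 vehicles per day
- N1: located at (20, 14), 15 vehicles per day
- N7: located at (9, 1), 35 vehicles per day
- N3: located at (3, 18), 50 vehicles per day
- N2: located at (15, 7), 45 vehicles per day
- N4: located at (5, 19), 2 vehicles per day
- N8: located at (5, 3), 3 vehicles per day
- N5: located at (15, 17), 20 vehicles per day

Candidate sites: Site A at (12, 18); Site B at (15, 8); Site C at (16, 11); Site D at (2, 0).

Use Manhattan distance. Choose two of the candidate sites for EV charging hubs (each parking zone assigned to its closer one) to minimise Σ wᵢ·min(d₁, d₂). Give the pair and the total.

{Site A, Site B}, total 1316

Evaluate every pair (each demand assigned to the nearer of the two):
  {Site A, Site B}: total = 1316
  {Site A, Site C}: total = 1588
  {Site A, Site D}: total = 1714
  {Site B, Site D}: total = 2010
  {Site C, Site D}: total = 2026
  {Site B, Site C}: total = 2098
Best pair: {Site A, Site B} with total 1316.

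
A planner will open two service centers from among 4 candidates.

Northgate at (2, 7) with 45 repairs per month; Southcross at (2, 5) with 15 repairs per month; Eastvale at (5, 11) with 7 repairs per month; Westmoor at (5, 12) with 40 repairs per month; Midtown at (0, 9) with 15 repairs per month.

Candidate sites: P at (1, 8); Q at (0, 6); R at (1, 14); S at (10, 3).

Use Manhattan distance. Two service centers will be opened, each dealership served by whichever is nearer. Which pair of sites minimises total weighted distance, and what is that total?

{P, R}, total 469

Evaluate every pair (each demand assigned to the nearer of the two):
  {P, R}: total = 469
  {Q, R}: total = 514
  {P, Q}: total = 534
  {P, S}: total = 549
  {Q, S}: total = 735
  {R, S}: total = 889
Best pair: {P, R} with total 469.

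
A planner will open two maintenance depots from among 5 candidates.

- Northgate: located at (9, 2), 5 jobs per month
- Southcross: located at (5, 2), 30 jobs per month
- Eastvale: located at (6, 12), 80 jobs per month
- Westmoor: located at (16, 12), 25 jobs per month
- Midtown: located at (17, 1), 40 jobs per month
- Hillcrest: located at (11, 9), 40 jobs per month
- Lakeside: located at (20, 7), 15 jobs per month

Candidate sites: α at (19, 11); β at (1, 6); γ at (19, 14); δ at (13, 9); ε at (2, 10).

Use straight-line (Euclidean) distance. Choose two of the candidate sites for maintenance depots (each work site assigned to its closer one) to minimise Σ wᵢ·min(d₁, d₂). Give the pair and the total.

Evaluate every pair (each demand assigned to the nearer of the two):
  {δ, ε}: total = 1307.4
  {β, δ}: total = 1472.3
  {α, ε}: total = 1545.9
  {α, δ}: total = 1547.2
  {γ, δ}: total = 1602.5
  {α, β}: total = 1717.9
  {γ, ε}: total = 1751.8
  {β, γ}: total = 1938.9
  {β, ε}: total = 2232.2
  {α, γ}: total = 2488.3
Best pair: {δ, ε} with total 1307.4.

{δ, ε}, total 1307.4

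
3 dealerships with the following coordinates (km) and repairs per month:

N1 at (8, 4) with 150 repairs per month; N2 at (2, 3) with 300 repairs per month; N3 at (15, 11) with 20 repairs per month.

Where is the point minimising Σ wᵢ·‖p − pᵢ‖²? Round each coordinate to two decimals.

(4.47, 3.66)

The minimiser of Σwᵢ‖p−pᵢ‖² is the weighted centroid p* = (Σwᵢpᵢ)/(Σwᵢ).
Σwᵢ = 470.
Σwᵢxᵢ = 150·8 + 300·2 + 20·15 = 2100.
Σwᵢyᵢ = 150·4 + 300·3 + 20·11 = 1720.
x* = 2100/470 = 4.47, y* = 1720/470 = 3.66.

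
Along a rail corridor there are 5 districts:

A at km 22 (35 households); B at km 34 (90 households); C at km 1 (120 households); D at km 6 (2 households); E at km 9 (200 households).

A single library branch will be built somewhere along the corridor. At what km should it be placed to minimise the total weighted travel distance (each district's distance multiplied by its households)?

x = 9

For a sum of weighted absolute distances on a line, the optimum is the weighted median (not the mean). Total weight W = 447; half-weight = 223.5.
Sort by position and accumulate weight:
  km 1 (C, w=120) → cum 120
  km 6 (D, w=2) → cum 122
  km 9 (E, w=200) → cum 322  ≥ 223.5 → median here
  km 22 (A, w=35) → cum 357
  km 34 (B, w=90) → cum 447
Optimal location: km 9.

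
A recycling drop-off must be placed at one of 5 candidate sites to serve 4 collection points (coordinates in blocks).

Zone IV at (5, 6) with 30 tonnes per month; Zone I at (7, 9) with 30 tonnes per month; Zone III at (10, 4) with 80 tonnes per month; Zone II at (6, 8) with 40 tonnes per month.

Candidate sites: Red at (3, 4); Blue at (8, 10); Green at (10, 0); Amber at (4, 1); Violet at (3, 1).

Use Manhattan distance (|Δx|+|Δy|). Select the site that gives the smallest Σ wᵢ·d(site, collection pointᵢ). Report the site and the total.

Blue, total 1070 blocks

Total weighted distance at each candidate:
  Red (3, 4): total = 1230
  Blue (8, 10): total = 1070
  Green (10, 0): total = 1490
  Amber (4, 1): total = 1590
  Violet (3, 1): total = 1770
Minimum is at Blue with total 1070 blocks.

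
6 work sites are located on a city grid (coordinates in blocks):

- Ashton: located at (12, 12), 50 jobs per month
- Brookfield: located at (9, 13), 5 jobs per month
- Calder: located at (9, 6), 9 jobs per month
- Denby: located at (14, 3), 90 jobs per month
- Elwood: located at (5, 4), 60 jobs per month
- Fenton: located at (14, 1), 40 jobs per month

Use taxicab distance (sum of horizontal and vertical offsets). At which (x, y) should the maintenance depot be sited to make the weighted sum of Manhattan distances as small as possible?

(14, 3)

Manhattan distance separates: Σwᵢ(|x−xᵢ|+|y−yᵢ|) = Σwᵢ|x−xᵢ| + Σwᵢ|y−yᵢ|, so x and y are optimised independently as 1-D weighted medians.
Total weight W = 254; half = 127.
x-coordinate, sorted with cumulative weight:
  x=5 (Elwood, w=60) cum 60
  x=9 (Brookfield, w=5) cum 65
  x=9 (Calder, w=9) cum 74
  x=12 (Ashton, w=50) cum 124
  x=14 (Denby, w=90) cum 214  ← median
  x=14 (Fenton, w=40) cum 254
⇒ x* = 14
y-coordinate, sorted with cumulative weight:
  y=1 (Fenton, w=40) cum 40
  y=3 (Denby, w=90) cum 130  ← median
  y=4 (Elwood, w=60) cum 190
  y=6 (Calder, w=9) cum 199
  y=12 (Ashton, w=50) cum 249
  y=13 (Brookfield, w=5) cum 254
⇒ y* = 3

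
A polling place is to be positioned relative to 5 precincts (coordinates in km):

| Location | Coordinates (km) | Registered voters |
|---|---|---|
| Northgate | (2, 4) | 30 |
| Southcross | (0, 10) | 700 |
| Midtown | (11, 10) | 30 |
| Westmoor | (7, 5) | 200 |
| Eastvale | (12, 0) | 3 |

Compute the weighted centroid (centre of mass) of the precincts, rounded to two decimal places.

The minimiser of Σwᵢ‖p−pᵢ‖² is the weighted centroid p* = (Σwᵢpᵢ)/(Σwᵢ).
Σwᵢ = 963.
Σwᵢxᵢ = 30·2 + 700·0 + 30·11 + 200·7 + 3·12 = 1826.
Σwᵢyᵢ = 30·4 + 700·10 + 30·10 + 200·5 + 3·0 = 8420.
x* = 1826/963 = 1.90, y* = 8420/963 = 8.74.

(1.90, 8.74)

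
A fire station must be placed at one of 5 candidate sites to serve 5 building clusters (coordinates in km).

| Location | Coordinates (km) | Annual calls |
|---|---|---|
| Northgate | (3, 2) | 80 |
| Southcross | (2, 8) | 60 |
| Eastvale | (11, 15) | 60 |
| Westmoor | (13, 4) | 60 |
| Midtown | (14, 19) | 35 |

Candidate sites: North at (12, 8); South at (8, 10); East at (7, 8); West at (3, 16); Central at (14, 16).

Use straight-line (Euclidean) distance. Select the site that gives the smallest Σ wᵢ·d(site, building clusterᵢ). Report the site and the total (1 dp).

Total weighted distance at each candidate:
  North (12, 8): total = 2528.3
  South (8, 10): total = 2331.2
  East (7, 8): total = 2249.6
  West (3, 16): total = 3423.8
  Central (14, 16): total = 3306.9
Minimum is at East with total 2249.6 km.

East, total 2249.6 km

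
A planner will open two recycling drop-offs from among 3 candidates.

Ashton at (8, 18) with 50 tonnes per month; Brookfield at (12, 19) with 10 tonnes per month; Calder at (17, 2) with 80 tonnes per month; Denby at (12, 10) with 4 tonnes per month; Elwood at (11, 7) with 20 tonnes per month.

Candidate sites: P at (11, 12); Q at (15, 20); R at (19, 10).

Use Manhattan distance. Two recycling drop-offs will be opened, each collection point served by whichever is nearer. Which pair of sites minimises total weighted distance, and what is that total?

Evaluate every pair (each demand assigned to the nearer of the two):
  {P, R}: total = 1442
  {Q, R}: total = 1538
  {P, Q}: total = 1882
Best pair: {P, R} with total 1442.

{P, R}, total 1442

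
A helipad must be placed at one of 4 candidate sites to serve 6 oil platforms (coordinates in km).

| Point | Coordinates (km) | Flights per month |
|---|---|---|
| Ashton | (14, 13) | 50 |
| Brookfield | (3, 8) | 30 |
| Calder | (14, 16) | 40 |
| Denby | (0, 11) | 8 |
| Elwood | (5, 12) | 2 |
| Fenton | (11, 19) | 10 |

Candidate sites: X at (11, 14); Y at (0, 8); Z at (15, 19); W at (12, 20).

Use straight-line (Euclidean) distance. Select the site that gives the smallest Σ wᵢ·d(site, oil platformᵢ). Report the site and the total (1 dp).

X, total 756.2 km

Total weighted distance at each candidate:
  X (11, 14): total = 756.2
  Y (0, 8): total = 1670.7
  Z (15, 19): total = 1119.4
  W (12, 20): total = 1148.3
Minimum is at X with total 756.2 km.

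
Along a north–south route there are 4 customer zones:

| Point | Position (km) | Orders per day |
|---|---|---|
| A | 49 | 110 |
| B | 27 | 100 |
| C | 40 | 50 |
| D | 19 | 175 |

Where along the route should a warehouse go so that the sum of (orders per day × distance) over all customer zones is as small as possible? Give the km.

For a sum of weighted absolute distances on a line, the optimum is the weighted median (not the mean). Total weight W = 435; half-weight = 217.5.
Sort by position and accumulate weight:
  km 19 (D, w=175) → cum 175
  km 27 (B, w=100) → cum 275  ≥ 217.5 → median here
  km 40 (C, w=50) → cum 325
  km 49 (A, w=110) → cum 435
Optimal location: km 27.

x = 27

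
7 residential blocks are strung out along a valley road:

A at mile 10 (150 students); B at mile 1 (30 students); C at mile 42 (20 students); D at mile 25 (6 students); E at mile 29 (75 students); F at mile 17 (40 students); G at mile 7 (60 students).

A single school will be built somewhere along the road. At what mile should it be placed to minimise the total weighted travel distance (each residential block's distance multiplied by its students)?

For a sum of weighted absolute distances on a line, the optimum is the weighted median (not the mean). Total weight W = 381; half-weight = 190.5.
Sort by position and accumulate weight:
  mile 1 (B, w=30) → cum 30
  mile 7 (G, w=60) → cum 90
  mile 10 (A, w=150) → cum 240  ≥ 190.5 → median here
  mile 17 (F, w=40) → cum 280
  mile 25 (D, w=6) → cum 286
  mile 29 (E, w=75) → cum 361
  mile 42 (C, w=20) → cum 381
Optimal location: mile 10.

x = 10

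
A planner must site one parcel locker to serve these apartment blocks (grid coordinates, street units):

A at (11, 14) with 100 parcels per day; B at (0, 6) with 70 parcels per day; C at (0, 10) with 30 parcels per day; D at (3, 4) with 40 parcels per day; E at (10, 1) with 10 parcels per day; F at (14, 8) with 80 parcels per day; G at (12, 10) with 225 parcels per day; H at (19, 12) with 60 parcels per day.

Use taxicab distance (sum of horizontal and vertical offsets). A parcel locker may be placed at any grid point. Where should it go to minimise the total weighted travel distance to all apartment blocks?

(12, 10)

Manhattan distance separates: Σwᵢ(|x−xᵢ|+|y−yᵢ|) = Σwᵢ|x−xᵢ| + Σwᵢ|y−yᵢ|, so x and y are optimised independently as 1-D weighted medians.
Total weight W = 615; half = 307.5.
x-coordinate, sorted with cumulative weight:
  x=0 (B, w=70) cum 70
  x=0 (C, w=30) cum 100
  x=3 (D, w=40) cum 140
  x=10 (E, w=10) cum 150
  x=11 (A, w=100) cum 250
  x=12 (G, w=225) cum 475  ← median
  x=14 (F, w=80) cum 555
  x=19 (H, w=60) cum 615
⇒ x* = 12
y-coordinate, sorted with cumulative weight:
  y=1 (E, w=10) cum 10
  y=4 (D, w=40) cum 50
  y=6 (B, w=70) cum 120
  y=8 (F, w=80) cum 200
  y=10 (C, w=30) cum 230
  y=10 (G, w=225) cum 455  ← median
  y=12 (H, w=60) cum 515
  y=14 (A, w=100) cum 615
⇒ y* = 10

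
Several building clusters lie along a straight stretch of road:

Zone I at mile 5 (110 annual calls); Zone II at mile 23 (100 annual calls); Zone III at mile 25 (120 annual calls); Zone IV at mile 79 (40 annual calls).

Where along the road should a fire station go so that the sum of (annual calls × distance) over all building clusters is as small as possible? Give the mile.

For a sum of weighted absolute distances on a line, the optimum is the weighted median (not the mean). Total weight W = 370; half-weight = 185.
Sort by position and accumulate weight:
  mile 5 (Zone I, w=110) → cum 110
  mile 23 (Zone II, w=100) → cum 210  ≥ 185 → median here
  mile 25 (Zone III, w=120) → cum 330
  mile 79 (Zone IV, w=40) → cum 370
Optimal location: mile 23.

x = 23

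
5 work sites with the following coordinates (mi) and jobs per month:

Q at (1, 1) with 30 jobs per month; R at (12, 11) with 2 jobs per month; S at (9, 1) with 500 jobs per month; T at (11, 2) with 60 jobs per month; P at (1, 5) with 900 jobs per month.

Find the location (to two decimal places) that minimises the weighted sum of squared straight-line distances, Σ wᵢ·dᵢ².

The minimiser of Σwᵢ‖p−pᵢ‖² is the weighted centroid p* = (Σwᵢpᵢ)/(Σwᵢ).
Σwᵢ = 1492.
Σwᵢxᵢ = 30·1 + 2·12 + 500·9 + 60·11 + 900·1 = 6114.
Σwᵢyᵢ = 30·1 + 2·11 + 500·1 + 60·2 + 900·5 = 5172.
x* = 6114/1492 = 4.10, y* = 5172/1492 = 3.47.

(4.10, 3.47)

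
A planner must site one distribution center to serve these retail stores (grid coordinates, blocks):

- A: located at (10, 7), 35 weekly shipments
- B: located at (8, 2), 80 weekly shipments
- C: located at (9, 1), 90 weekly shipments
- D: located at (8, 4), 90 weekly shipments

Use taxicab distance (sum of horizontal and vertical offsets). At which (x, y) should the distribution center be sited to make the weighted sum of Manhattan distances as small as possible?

(8, 2)

Manhattan distance separates: Σwᵢ(|x−xᵢ|+|y−yᵢ|) = Σwᵢ|x−xᵢ| + Σwᵢ|y−yᵢ|, so x and y are optimised independently as 1-D weighted medians.
Total weight W = 295; half = 147.5.
x-coordinate, sorted with cumulative weight:
  x=8 (B, w=80) cum 80
  x=8 (D, w=90) cum 170  ← median
  x=9 (C, w=90) cum 260
  x=10 (A, w=35) cum 295
⇒ x* = 8
y-coordinate, sorted with cumulative weight:
  y=1 (C, w=90) cum 90
  y=2 (B, w=80) cum 170  ← median
  y=4 (D, w=90) cum 260
  y=7 (A, w=35) cum 295
⇒ y* = 2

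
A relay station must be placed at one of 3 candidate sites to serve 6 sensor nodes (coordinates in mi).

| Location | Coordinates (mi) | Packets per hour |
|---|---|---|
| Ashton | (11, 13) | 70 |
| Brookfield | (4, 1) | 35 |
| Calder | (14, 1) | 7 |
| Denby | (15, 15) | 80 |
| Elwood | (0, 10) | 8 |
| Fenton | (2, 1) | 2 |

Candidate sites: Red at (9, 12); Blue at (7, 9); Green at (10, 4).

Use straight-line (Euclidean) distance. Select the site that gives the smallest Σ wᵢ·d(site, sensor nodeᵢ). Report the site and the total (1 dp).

Red, total 1300.5 mi

Total weighted distance at each candidate:
  Red (9, 12): total = 1300.5
  Blue (7, 9): total = 1644.9
  Green (10, 4): total = 1980.7
Minimum is at Red with total 1300.5 mi.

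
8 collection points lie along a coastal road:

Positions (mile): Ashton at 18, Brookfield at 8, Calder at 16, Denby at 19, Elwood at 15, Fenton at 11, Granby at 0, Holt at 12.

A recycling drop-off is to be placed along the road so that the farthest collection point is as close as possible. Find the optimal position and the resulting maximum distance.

location 9.5, max distance 9.5

The 1-center on a line is the midpoint of the two extreme points: leftmost at 0, rightmost at 19.
Optimal location = (0 + 19)/2 = 9.5; maximum distance = (19 − 0)/2 = 9.5.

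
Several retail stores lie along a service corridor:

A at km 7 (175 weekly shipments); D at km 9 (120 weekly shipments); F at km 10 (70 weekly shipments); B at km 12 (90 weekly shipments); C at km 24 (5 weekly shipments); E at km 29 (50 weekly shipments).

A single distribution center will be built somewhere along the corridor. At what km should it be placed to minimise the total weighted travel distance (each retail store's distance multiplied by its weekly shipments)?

For a sum of weighted absolute distances on a line, the optimum is the weighted median (not the mean). Total weight W = 510; half-weight = 255.
Sort by position and accumulate weight:
  km 7 (A, w=175) → cum 175
  km 9 (D, w=120) → cum 295  ≥ 255 → median here
  km 10 (F, w=70) → cum 365
  km 12 (B, w=90) → cum 455
  km 24 (C, w=5) → cum 460
  km 29 (E, w=50) → cum 510
Optimal location: km 9.

x = 9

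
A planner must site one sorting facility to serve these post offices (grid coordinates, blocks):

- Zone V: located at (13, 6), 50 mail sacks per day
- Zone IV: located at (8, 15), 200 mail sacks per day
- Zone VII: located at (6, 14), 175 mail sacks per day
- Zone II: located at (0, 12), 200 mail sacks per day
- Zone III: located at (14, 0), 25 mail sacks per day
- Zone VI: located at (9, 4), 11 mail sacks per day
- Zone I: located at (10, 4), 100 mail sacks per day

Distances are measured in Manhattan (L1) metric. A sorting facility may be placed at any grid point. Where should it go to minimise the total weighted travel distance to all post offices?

(8, 12)

Manhattan distance separates: Σwᵢ(|x−xᵢ|+|y−yᵢ|) = Σwᵢ|x−xᵢ| + Σwᵢ|y−yᵢ|, so x and y are optimised independently as 1-D weighted medians.
Total weight W = 761; half = 380.5.
x-coordinate, sorted with cumulative weight:
  x=0 (Zone II, w=200) cum 200
  x=6 (Zone VII, w=175) cum 375
  x=8 (Zone IV, w=200) cum 575  ← median
  x=9 (Zone VI, w=11) cum 586
  x=10 (Zone I, w=100) cum 686
  x=13 (Zone V, w=50) cum 736
  x=14 (Zone III, w=25) cum 761
⇒ x* = 8
y-coordinate, sorted with cumulative weight:
  y=0 (Zone III, w=25) cum 25
  y=4 (Zone VI, w=11) cum 36
  y=4 (Zone I, w=100) cum 136
  y=6 (Zone V, w=50) cum 186
  y=12 (Zone II, w=200) cum 386  ← median
  y=14 (Zone VII, w=175) cum 561
  y=15 (Zone IV, w=200) cum 761
⇒ y* = 12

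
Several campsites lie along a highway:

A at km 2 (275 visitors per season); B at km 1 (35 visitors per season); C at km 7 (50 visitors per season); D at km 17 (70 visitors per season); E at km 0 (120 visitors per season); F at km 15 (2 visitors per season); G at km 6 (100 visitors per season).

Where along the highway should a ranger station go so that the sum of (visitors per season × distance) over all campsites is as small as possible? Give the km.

x = 2

For a sum of weighted absolute distances on a line, the optimum is the weighted median (not the mean). Total weight W = 652; half-weight = 326.
Sort by position and accumulate weight:
  km 0 (E, w=120) → cum 120
  km 1 (B, w=35) → cum 155
  km 2 (A, w=275) → cum 430  ≥ 326 → median here
  km 6 (G, w=100) → cum 530
  km 7 (C, w=50) → cum 580
  km 15 (F, w=2) → cum 582
  km 17 (D, w=70) → cum 652
Optimal location: km 2.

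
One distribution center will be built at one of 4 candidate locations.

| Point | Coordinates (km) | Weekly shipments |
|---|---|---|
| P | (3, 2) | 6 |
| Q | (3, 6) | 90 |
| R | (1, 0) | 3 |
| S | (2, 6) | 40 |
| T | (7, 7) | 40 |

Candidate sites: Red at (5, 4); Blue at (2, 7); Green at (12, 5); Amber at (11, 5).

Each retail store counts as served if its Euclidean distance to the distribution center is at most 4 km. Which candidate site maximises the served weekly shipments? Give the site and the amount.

Red, covering 176

Coverage radius r = 4 km; a point is covered iff (Δx)²+(Δy)² ≤ 4² = 16.
  Red (5, 4): covers {P, Q, S, T} → 176
  Blue (2, 7): covers {Q, S} → 130
  Green (12, 5): covers {none} → 0
  Amber (11, 5): covers {none} → 0
Maximum coverage at Red: 176 weekly shipments.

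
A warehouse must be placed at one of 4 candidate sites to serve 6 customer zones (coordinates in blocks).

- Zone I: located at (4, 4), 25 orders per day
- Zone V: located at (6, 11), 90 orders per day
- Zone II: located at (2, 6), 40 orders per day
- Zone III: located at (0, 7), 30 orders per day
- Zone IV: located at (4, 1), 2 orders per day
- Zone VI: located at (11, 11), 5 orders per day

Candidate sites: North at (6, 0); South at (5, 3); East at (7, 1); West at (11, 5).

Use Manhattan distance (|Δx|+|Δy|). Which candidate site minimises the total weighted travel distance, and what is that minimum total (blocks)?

Total weighted distance at each candidate:
  North (6, 0): total = 2016
  South (5, 3): total = 1446
  East (7, 1): total = 2006
  West (11, 5): total = 2032
Minimum is at South with total 1446 blocks.

South, total 1446 blocks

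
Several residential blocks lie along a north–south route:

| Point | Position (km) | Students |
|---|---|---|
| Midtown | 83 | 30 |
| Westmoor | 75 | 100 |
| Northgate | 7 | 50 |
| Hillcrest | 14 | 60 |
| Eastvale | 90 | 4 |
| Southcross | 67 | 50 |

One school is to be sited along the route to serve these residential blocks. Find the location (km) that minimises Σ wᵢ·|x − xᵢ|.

x = 67

For a sum of weighted absolute distances on a line, the optimum is the weighted median (not the mean). Total weight W = 294; half-weight = 147.
Sort by position and accumulate weight:
  km 7 (Northgate, w=50) → cum 50
  km 14 (Hillcrest, w=60) → cum 110
  km 67 (Southcross, w=50) → cum 160  ≥ 147 → median here
  km 75 (Westmoor, w=100) → cum 260
  km 83 (Midtown, w=30) → cum 290
  km 90 (Eastvale, w=4) → cum 294
Optimal location: km 67.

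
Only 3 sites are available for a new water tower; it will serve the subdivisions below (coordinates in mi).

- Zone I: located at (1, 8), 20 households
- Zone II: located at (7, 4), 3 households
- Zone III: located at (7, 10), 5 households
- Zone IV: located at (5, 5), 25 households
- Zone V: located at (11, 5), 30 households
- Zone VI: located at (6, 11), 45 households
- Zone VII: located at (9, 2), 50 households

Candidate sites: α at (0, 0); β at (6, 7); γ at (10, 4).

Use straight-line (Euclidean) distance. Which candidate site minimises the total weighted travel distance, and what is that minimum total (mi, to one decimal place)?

Total weighted distance at each candidate:
  α (0, 0): total = 1810.6
  β (6, 7): total = 816.3
  γ (10, 4): total = 884.0
Minimum is at β with total 816.3 mi.

β, total 816.3 mi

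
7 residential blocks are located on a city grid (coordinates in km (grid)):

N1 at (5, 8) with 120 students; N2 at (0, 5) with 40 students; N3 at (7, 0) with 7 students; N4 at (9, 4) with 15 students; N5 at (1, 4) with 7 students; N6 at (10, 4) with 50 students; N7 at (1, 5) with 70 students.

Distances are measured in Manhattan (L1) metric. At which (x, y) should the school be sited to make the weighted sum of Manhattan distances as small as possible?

(5, 5)

Manhattan distance separates: Σwᵢ(|x−xᵢ|+|y−yᵢ|) = Σwᵢ|x−xᵢ| + Σwᵢ|y−yᵢ|, so x and y are optimised independently as 1-D weighted medians.
Total weight W = 309; half = 154.5.
x-coordinate, sorted with cumulative weight:
  x=0 (N2, w=40) cum 40
  x=1 (N5, w=7) cum 47
  x=1 (N7, w=70) cum 117
  x=5 (N1, w=120) cum 237  ← median
  x=7 (N3, w=7) cum 244
  x=9 (N4, w=15) cum 259
  x=10 (N6, w=50) cum 309
⇒ x* = 5
y-coordinate, sorted with cumulative weight:
  y=0 (N3, w=7) cum 7
  y=4 (N4, w=15) cum 22
  y=4 (N5, w=7) cum 29
  y=4 (N6, w=50) cum 79
  y=5 (N2, w=40) cum 119
  y=5 (N7, w=70) cum 189  ← median
  y=8 (N1, w=120) cum 309
⇒ y* = 5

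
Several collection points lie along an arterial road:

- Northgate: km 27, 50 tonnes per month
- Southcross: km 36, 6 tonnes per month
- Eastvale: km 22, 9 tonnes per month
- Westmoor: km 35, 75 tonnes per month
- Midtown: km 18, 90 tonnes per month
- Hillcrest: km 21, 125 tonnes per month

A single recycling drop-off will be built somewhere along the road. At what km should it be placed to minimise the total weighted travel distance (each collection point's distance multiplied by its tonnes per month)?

x = 21

For a sum of weighted absolute distances on a line, the optimum is the weighted median (not the mean). Total weight W = 355; half-weight = 177.5.
Sort by position and accumulate weight:
  km 18 (Midtown, w=90) → cum 90
  km 21 (Hillcrest, w=125) → cum 215  ≥ 177.5 → median here
  km 22 (Eastvale, w=9) → cum 224
  km 27 (Northgate, w=50) → cum 274
  km 35 (Westmoor, w=75) → cum 349
  km 36 (Southcross, w=6) → cum 355
Optimal location: km 21.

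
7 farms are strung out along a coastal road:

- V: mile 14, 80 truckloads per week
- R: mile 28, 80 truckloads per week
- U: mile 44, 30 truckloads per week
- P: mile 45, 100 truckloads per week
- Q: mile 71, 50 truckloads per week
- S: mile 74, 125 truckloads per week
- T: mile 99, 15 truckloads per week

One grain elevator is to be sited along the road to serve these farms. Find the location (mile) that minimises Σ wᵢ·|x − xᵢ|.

x = 45

For a sum of weighted absolute distances on a line, the optimum is the weighted median (not the mean). Total weight W = 480; half-weight = 240.
Sort by position and accumulate weight:
  mile 14 (V, w=80) → cum 80
  mile 28 (R, w=80) → cum 160
  mile 44 (U, w=30) → cum 190
  mile 45 (P, w=100) → cum 290  ≥ 240 → median here
  mile 71 (Q, w=50) → cum 340
  mile 74 (S, w=125) → cum 465
  mile 99 (T, w=15) → cum 480
Optimal location: mile 45.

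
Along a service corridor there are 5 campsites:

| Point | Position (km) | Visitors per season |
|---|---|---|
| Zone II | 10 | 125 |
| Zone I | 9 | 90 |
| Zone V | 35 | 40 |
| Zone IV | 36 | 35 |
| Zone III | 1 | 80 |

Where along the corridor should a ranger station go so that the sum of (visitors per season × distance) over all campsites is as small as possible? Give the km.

x = 10

For a sum of weighted absolute distances on a line, the optimum is the weighted median (not the mean). Total weight W = 370; half-weight = 185.
Sort by position and accumulate weight:
  km 1 (Zone III, w=80) → cum 80
  km 9 (Zone I, w=90) → cum 170
  km 10 (Zone II, w=125) → cum 295  ≥ 185 → median here
  km 35 (Zone V, w=40) → cum 335
  km 36 (Zone IV, w=35) → cum 370
Optimal location: km 10.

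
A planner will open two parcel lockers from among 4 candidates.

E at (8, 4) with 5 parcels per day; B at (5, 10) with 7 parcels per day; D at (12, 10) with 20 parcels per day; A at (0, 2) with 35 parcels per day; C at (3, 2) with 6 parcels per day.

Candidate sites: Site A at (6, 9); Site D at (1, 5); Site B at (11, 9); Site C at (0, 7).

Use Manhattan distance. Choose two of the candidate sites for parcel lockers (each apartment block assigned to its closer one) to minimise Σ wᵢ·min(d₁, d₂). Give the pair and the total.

Evaluate every pair (each demand assigned to the nearer of the two):
  {Site D, Site B}: total = 299
  {Site B, Site C}: total = 352
  {Site A, Site D}: total = 359
  {Site A, Site C}: total = 412
  {Site D, Site C}: total = 566
  {Site A, Site B}: total = 604
Best pair: {Site D, Site B} with total 299.

{Site D, Site B}, total 299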